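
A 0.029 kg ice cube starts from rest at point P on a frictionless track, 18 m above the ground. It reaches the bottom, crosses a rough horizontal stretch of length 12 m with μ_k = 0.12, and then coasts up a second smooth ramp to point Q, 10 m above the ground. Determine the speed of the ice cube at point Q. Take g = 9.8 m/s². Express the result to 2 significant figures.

Energy at P: mgh₁ = (0.029)(9.8)(18) = 5.1156 J
Friction loss: W_f = μ_k mg d = 0.4092 J
At Q: ½mv² + mgh₂ = mgh₁ − W_f
½mv² = 5.1156 − 0.4092 − 2.8420 = 1.8644 J
v = √(2 × 1.8644/0.029) = 11.34 m/s

v = 11 m/s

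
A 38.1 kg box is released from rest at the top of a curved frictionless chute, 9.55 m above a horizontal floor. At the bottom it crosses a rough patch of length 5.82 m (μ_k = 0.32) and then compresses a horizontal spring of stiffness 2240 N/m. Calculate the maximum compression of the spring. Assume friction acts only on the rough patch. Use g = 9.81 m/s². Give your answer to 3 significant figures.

Initial energy: E₁ = mgh = (38.1)(9.81)(9.55) = 3569.4 J
Friction removes W_f = μ_k mg d = (0.32)(38.1)(9.81)(5.82) = 696.1 J
Energy reaching the spring: E = 3569.4 − 696.1 = 2873.3 J
At max compression ½kx² = E ⇒ x = √(2E/k) = √(2 × 2873.3/2240) = 1.602 m

x = 1.60 m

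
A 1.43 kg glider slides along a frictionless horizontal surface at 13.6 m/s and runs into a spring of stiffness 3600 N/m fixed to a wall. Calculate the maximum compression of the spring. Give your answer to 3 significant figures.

x = 0.271 m

All KE is stored as spring PE at maximum compression: ½mv² = ½kx²
x = v√(m/k) = 13.6 × √(1.43/3600) = 0.2711 m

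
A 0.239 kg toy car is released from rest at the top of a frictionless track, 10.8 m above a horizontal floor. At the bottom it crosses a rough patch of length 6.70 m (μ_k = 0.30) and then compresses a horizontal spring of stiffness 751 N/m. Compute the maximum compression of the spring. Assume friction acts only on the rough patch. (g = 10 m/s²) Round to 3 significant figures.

Initial energy: E₁ = mgh = (0.239)(10)(10.8) = 25.812 J
Friction removes W_f = μ_k mg d = (0.30)(0.239)(10)(6.70) = 4.804 J
Energy reaching the spring: E = 25.812 − 4.804 = 21.008 J
At max compression ½kx² = E ⇒ x = √(2E/k) = √(2 × 21.008/751) = 0.2365 m

x = 0.237 m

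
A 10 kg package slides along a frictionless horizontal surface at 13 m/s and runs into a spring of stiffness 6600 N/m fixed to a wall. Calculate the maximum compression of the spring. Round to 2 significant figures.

x = 0.51 m

Conservation of energy between contact and max compression: ½mv² = ½kx²
x = v√(m/k) = 13 × √(10/6600) = 0.5060 m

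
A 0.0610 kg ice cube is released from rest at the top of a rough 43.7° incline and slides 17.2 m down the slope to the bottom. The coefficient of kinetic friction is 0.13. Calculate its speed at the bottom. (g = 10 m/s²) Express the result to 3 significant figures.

Energy: mgh = ½mv² + W_f, with h = L sinθ and W_f = μ_k (mg cosθ) L
mgh = mgL sinθ = (0.0610)(10)(17.2)sin43.7° = 7.2487 J
W_f = μ_k mg cosθ · L = (0.13)(0.0610)(10)cos43.7°·17.2 = 0.9861 J
½mv² = 7.2487 − 0.9861 = 6.2626 J
v = √(2 × 6.2626/0.0610) = 14.33 m/s

v = 14.3 m/s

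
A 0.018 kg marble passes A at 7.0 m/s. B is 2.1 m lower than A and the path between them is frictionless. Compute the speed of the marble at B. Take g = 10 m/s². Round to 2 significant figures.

v = 9.5 m/s

By conservation of mechanical energy, ½mv₀² + mgh = ½mv²
v² = v₀² + 2gh = (7.0)² + 2(10)(2.1) = 91.000
v = √91.000 = 9.539 m/s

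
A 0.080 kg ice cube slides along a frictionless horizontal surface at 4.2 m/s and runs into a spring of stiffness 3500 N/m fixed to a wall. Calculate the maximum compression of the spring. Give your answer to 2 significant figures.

x = 0.020 m

At max compression the cube is momentarily at rest: ½mv² = ½kx²
x = v√(m/k) = 4.2 × √(0.080/3500) = 0.02008 m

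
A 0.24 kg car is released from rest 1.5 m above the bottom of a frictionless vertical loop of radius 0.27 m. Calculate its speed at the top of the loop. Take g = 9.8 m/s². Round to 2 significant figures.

v = 4.3 m/s

Energy conservation: mgh = ½mv_top² + mg(2r)
v_top² = 2g(h − 2r) = 2(9.8)(1.5 − 0.5400) = 18.82
v_top = 4.338 m/s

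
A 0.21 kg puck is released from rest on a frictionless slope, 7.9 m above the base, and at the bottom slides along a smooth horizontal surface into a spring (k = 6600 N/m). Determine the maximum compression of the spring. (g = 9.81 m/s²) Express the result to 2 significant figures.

Energy conservation (no friction) from release to max compression: mgh = ½kx²
x = √(2mgh/k) = √(2 × 0.21 × 9.81 × 7.9 / 6600) = 0.07023 m

x = 0.070 m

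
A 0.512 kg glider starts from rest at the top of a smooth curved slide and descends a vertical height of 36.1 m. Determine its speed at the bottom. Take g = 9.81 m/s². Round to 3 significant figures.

Mechanical energy is conserved (no friction): mgh = ½mv²
v = √(2gh) = √(2 × 9.81 × 36.1) = √708.28 = 26.61 m/s

v = 26.6 m/s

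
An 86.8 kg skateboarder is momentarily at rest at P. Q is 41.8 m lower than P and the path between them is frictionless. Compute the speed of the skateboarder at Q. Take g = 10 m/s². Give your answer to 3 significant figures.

Energy conservation between the two points: mgh = ½mv²
The mass cancels from both sides.
v = √(2gh) = √(2 × 10 × 41.8) = √836.00 = 28.91 m/s

v = 28.9 m/s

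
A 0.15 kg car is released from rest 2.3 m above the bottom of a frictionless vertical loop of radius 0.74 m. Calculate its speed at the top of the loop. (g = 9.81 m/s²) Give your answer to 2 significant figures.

v = 4.0 m/s

Energy conservation: mgh = ½mv_top² + mg(2r)
v_top² = 2g(h − 2r) = 2(9.81)(2.3 − 1.480) = 16.09
v_top = 4.011 m/s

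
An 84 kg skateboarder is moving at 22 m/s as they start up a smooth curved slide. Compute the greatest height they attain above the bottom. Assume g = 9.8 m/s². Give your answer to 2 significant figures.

Setting KE at the bottom equal to PE gained: ½mv² = mgh
h = v²/(2g) = 22²/(2 × 9.8) = 24.69 m

h = 25 m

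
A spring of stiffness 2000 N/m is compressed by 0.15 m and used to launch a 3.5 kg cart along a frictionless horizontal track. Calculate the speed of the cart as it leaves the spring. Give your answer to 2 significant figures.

v = 3.6 m/s

Conservation of energy: ½kx² = ½mv²
v = x√(k/m) = 0.15 × √(2000/3.5) = 3.586 m/s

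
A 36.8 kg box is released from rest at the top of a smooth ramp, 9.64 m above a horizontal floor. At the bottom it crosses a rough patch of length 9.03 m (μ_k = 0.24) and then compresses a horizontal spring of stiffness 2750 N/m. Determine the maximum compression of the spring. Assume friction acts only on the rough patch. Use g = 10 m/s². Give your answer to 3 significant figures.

Initial energy: E₁ = mgh = (36.8)(10)(9.64) = 3547.5 J
Friction removes W_f = μ_k mg d = (0.24)(36.8)(10)(9.03) = 797.5 J
Energy reaching the spring: E = 3547.5 − 797.5 = 2750.0 J
At max compression ½kx² = E ⇒ x = √(2E/k) = √(2 × 2750.0/2750) = 1.414 m

x = 1.41 m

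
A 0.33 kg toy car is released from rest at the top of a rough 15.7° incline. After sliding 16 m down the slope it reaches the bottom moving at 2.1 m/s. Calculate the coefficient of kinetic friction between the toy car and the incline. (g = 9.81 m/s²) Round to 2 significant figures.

The energy dissipated by friction is the PE lost minus the KE gained:
mgL sinθ = 14.016 J; ½mv² = 0.72765 J
W_f = 14.016 − 0.72765 = 13.29 J
μ_k = W_f/(mg cosθ · L) = 13.29/(3.117 × 16) = 0.2665

μ_k = 0.27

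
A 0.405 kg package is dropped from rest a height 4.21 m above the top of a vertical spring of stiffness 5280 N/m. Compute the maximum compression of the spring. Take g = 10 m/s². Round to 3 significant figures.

Measuring PE from the top of the relaxed spring, at max compression the package has dropped H + x with zero KE, so:
mg(H + x) = ½kx²
½(5280)x² − (0.405)(10)x − (0.405)(10)(4.21) = 0
2640x² − 4.050x − 17.05 = 0
x = [4.050 + √(16.40 + 180053)]/(2 × 2640) = 0.08114 m

x = 0.0811 m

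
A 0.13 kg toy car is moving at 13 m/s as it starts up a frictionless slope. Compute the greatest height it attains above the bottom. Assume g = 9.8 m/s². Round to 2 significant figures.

h = 8.6 m

Setting KE at the bottom equal to PE gained: ½mv² = mgh
h = v²/(2g) = 13²/(2 × 9.8) = 8.622 m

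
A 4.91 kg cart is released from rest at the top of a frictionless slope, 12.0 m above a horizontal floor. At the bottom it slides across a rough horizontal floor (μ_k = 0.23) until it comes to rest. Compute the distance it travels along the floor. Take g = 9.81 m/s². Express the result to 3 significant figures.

d = 52.2 m

Energy at the top = energy at the end + work done against friction:
At rest all PE has been dissipated by friction: mgh = μ_k m g d
d = h/μ_k = 12.0/0.23 = 52.17 m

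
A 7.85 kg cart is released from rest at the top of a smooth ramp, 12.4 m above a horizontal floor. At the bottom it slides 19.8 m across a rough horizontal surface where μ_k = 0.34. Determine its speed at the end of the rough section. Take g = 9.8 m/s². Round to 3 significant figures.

v = 10.5 m/s

Energy bookkeeping (friction removes W_f = μ_k N d):
mgh = ½mv² + μ_k m g d
W_f = μ_k mg d = (0.34)(7.85)(9.8)(19.8) = 517.9 J
½mv² = mgh − W_f = 953.93 − 517.9 = 436.04 J
v = √(2 × 436.04/7.85) = 10.54 m/s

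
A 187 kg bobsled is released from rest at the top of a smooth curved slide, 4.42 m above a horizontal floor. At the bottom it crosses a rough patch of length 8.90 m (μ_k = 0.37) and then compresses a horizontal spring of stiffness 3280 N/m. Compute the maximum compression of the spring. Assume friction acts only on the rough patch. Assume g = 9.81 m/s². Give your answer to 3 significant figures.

x = 1.12 m

Initial energy: E₁ = mgh = (187)(9.81)(4.42) = 8108.4 J
Friction removes W_f = μ_k mg d = (0.37)(187)(9.81)(8.90) = 6041 J
Energy reaching the spring: E = 8108.4 − 6041 = 2067.4 J
At max compression ½kx² = E ⇒ x = √(2E/k) = √(2 × 2067.4/3280) = 1.123 m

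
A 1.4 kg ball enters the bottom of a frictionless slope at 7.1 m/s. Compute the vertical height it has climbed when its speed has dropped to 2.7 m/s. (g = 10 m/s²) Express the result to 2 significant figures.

h = 2.2 m

Conservation of energy: ½mv₁² = ½mv₂² + mgh
h = (v₁² − v₂²)/(2g) = (7.1² − 2.7²)/(2 × 10) = 2.156 m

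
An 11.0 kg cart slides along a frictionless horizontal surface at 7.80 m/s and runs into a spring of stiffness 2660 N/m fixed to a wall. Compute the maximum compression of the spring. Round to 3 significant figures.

All KE is stored as spring PE at maximum compression: ½mv² = ½kx²
x = v√(m/k) = 7.80 × √(11.0/2660) = 0.5016 m

x = 0.502 m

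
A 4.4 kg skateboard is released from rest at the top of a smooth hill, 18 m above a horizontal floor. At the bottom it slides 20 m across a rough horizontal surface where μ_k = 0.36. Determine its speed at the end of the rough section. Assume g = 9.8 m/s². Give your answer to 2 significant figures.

Energy bookkeeping (friction removes W_f = μ_k N d):
mgh = ½mv² + μ_k m g d
W_f = μ_k mg d = (0.36)(4.4)(9.8)(20) = 310.5 J
½mv² = mgh − W_f = 776.16 − 310.5 = 465.70 J
v = √(2 × 465.70/4.4) = 14.55 m/s

v = 15 m/s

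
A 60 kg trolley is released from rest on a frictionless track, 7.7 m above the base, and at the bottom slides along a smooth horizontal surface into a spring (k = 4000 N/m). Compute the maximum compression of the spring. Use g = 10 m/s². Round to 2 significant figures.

Energy conservation (no friction) from release to max compression: mgh = ½kx²
x = √(2mgh/k) = √(2 × 60 × 10 × 7.7 / 4000) = 1.520 m

x = 1.5 m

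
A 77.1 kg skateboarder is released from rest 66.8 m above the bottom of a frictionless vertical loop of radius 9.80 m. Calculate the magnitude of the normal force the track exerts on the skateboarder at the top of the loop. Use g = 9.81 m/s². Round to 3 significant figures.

N = 6530 N

Energy from release to top (height 2r): mgh = ½mv_top² + mg(2r)
v_top² = 2g(h − 2r) = 2(9.81)(66.8 − 19.60) = 926.06 m²/s²
At the top, both N and weight point toward the centre: N + mg = mv_top²/r
N = m(v_top²/r − g) = 77.1(926.06/9.80 − 9.81) = 6529 N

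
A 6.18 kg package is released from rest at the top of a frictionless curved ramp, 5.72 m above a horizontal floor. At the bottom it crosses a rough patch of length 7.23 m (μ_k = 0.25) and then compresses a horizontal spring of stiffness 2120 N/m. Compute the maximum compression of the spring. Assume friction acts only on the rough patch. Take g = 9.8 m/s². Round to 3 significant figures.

x = 0.473 m

Initial energy: E₁ = mgh = (6.18)(9.8)(5.72) = 346.43 J
Friction removes W_f = μ_k mg d = (0.25)(6.18)(9.8)(7.23) = 109.5 J
Energy reaching the spring: E = 346.43 − 109.5 = 236.96 J
At max compression ½kx² = E ⇒ x = √(2E/k) = √(2 × 236.96/2120) = 0.4728 m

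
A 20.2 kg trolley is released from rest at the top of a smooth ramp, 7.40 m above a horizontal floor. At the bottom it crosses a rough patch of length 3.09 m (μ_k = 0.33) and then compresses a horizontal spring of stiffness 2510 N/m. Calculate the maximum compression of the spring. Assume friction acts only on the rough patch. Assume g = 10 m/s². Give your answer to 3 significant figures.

Initial energy: E₁ = mgh = (20.2)(10)(7.40) = 1494.8 J
Friction removes W_f = μ_k mg d = (0.33)(20.2)(10)(3.09) = 206.0 J
Energy reaching the spring: E = 1494.8 − 206.0 = 1288.8 J
At max compression ½kx² = E ⇒ x = √(2E/k) = √(2 × 1288.8/2510) = 1.013 m

x = 1.01 m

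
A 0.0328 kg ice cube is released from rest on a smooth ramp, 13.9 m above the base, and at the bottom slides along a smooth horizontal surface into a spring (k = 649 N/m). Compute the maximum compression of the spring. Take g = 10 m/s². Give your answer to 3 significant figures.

Energy conservation (no friction) from release to max compression: mgh = ½kx²
x = √(2mgh/k) = √(2 × 0.0328 × 10 × 13.9 / 649) = 0.1185 m

x = 0.119 m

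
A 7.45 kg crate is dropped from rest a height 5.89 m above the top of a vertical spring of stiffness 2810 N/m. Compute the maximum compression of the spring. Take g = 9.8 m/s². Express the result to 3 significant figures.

Take the reference level at the top of the uncompressed spring. At max compression the crate has fallen H + x and is momentarily at rest:
mg(H + x) = ½kx²
½(2810)x² − (7.45)(9.8)x − (7.45)(9.8)(5.89) = 0
1405x² − 73.01x − 430.0 = 0
x = [73.01 + √(5330 + 2.4168e+06)]/(2 × 1405) = 0.5798 m

x = 0.580 m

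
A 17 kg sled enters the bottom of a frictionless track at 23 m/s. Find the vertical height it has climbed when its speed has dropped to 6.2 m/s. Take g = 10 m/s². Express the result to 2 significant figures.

h = 25 m

Conservation of energy: ½mv₁² = ½mv₂² + mgh
h = (v₁² − v₂²)/(2g) = (23² − 6.2²)/(2 × 10) = 24.53 m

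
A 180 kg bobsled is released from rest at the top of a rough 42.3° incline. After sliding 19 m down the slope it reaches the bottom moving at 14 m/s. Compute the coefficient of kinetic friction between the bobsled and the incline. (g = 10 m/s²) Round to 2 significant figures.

Energy balance down the incline: mg L sinθ − ½mv² = μ_k (mg cosθ) L
mgL sinθ = 23017 J; ½mv² = 17640 J
W_f = 23017 − 17640 = 5377 J
μ_k = W_f/(mg cosθ · L) = 5377/(1331 × 19) = 0.2126

μ_k = 0.21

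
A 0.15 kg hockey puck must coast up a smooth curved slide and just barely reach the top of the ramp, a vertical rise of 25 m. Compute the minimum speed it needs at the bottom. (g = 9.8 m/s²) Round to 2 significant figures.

At the top it is momentarily at rest, so all KE converts to PE: ½mv² = mgh
v = √(2gh) = √(2 × 9.8 × 25) = 22.14 m/s

v = 22 m/s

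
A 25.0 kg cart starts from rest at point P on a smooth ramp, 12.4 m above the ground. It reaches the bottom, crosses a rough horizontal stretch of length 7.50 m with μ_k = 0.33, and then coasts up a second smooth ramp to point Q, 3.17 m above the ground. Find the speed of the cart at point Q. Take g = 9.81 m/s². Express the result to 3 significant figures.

v = 11.5 m/s

Energy at P: mgh₁ = (25.0)(9.81)(12.4) = 3041.1 J
Friction loss: W_f = μ_k mg d = 607.0 J
At Q: ½mv² + mgh₂ = mgh₁ − W_f
½mv² = 3041.1 − 607.0 − 777.44 = 1656.7 J
v = √(2 × 1656.7/25.0) = 11.51 m/s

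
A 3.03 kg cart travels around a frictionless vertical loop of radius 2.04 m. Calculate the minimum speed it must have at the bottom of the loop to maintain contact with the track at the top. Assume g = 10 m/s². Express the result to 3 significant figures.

At the top: mg = mv_top²/r ⇒ v_top² = gr = 20.40 m²/s²
Energy from bottom to top (height 2r): ½mv_bot² = ½mv_top² + mg(2r)
v_bot² = gr + 4gr = 5gr = 102.0
v_bot = √(5gr) = 10.10 m/s

v = 10.1 m/s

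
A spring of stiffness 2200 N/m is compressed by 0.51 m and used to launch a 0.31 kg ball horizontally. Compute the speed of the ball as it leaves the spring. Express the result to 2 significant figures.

v = 43 m/s

Spring PE converts entirely to kinetic energy: ½kx² = ½mv²
v = x√(k/m) = 0.51 × √(2200/0.31) = 42.96 m/s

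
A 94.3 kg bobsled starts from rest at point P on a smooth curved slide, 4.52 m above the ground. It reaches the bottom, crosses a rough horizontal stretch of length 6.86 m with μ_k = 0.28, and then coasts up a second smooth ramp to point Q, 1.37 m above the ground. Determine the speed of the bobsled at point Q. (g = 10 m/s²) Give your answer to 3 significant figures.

Energy at P: mgh₁ = (94.3)(10)(4.52) = 4262.4 J
Friction loss: W_f = μ_k mg d = 1811 J
At Q: ½mv² + mgh₂ = mgh₁ − W_f
½mv² = 4262.4 − 1811 − 1291.9 = 1159.1 J
v = √(2 × 1159.1/94.3) = 4.958 m/s

v = 4.96 m/s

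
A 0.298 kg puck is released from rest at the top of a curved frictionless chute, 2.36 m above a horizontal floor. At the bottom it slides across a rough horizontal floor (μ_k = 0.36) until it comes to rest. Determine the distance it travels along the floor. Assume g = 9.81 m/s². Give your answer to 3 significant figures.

d = 6.56 m

Applying the work–energy principle:
At rest all PE has been dissipated by friction: mgh = μ_k m g d
d = h/μ_k = 2.36/0.36 = 6.556 m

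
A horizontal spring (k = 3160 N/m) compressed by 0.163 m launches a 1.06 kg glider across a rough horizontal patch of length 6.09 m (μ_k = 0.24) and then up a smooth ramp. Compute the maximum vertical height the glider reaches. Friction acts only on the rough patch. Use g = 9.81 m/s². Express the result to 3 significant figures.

Spring energy: E₀ = ½kx² = ½(3160)(0.163)² = 41.979 J
Friction: W_f = μ_k mg d = (0.24)(1.06)(9.81)(6.09) = 15.20 J
Energy at base of ramp: E = 41.979 − 15.20 = 26.780 J
At max height all remaining energy is PE: mgh = E ⇒ h = E/(mg) = 26.780/(1.06 × 9.81) = 2.575 m

h = 2.58 m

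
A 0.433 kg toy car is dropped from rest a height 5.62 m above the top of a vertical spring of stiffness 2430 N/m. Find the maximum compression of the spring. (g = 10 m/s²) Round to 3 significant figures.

x = 0.143 m

Take the reference level at the top of the uncompressed spring. At max compression the car has fallen H + x and is momentarily at rest:
mg(H + x) = ½kx²
½(2430)x² − (0.433)(10)x − (0.433)(10)(5.62) = 0
1215x² − 4.330x − 24.33 = 0
x = [4.330 + √(18.75 + 118266)]/(2 × 1215) = 0.1433 m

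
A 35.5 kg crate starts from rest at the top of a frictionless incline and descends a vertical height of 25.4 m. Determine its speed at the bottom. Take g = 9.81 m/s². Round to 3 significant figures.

v = 22.3 m/s

Energy conservation between the two points: mgh = ½mv²
v = √(2gh) = √(2 × 9.81 × 25.4) = √498.35 = 22.32 m/s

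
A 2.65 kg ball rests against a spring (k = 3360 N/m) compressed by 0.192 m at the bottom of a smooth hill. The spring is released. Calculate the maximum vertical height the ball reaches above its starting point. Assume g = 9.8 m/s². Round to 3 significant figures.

At maximum height the ball is at rest, so ½kx² = mgh
h = kx²/(2mg) = (3360)(0.192)²/(2 × 2.65 × 9.8) = 2.385 m

h = 2.38 m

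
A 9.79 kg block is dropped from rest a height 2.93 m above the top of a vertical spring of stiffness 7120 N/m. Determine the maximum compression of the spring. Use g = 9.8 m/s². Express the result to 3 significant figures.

Measuring PE from the top of the relaxed spring, at max compression the block has dropped H + x with zero KE, so:
mg(H + x) = ½kx²
½(7120)x² − (9.79)(9.8)x − (9.79)(9.8)(2.93) = 0
3560x² − 95.94x − 281.1 = 0
x = [95.94 + √(9205 + 4.0030e+06)]/(2 × 3560) = 0.2948 m

x = 0.295 m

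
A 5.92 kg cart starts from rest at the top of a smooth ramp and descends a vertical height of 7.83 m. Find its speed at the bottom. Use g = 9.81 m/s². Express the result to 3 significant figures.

Mechanical energy is conserved (no friction): mgh = ½mv²
v = √(2gh) = √(2 × 9.81 × 7.83) = √153.62 = 12.39 m/s

v = 12.4 m/s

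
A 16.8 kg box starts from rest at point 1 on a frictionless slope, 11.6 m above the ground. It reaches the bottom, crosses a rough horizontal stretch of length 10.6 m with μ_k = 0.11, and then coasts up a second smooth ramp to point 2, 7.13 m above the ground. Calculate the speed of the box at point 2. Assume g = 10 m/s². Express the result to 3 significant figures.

v = 8.13 m/s

Energy at 1: mgh₁ = (16.8)(10)(11.6) = 1948.8 J
Friction loss: W_f = μ_k mg d = 195.9 J
At 2: ½mv² + mgh₂ = mgh₁ − W_f
½mv² = 1948.8 − 195.9 − 1197.8 = 555.07 J
v = √(2 × 555.07/16.8) = 8.129 m/s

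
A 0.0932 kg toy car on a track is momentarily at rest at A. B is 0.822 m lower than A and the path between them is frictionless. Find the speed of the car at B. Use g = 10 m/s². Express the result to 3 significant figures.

v = 4.05 m/s

Mechanical energy is conserved (no friction): mgh = ½mv²
v = √(2gh) = √(2 × 10 × 0.822) = √16.440 = 4.055 m/s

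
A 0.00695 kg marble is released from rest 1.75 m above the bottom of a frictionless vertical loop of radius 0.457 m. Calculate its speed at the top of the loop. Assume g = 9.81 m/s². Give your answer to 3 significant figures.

Energy conservation: mgh = ½mv_top² + mg(2r)
v_top² = 2g(h − 2r) = 2(9.81)(1.75 − 0.9140) = 16.40
v_top = 4.050 m/s

v = 4.05 m/s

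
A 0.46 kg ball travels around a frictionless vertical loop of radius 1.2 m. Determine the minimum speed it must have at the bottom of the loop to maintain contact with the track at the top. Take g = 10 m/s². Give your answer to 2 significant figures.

v = 7.7 m/s

At the top: mg = mv_top²/r ⇒ v_top² = gr = 12.00 m²/s²
Energy from bottom to top (height 2r): ½mv_bot² = ½mv_top² + mg(2r)
v_bot² = gr + 4gr = 5gr = 60.00
v_bot = √(5gr) = 7.746 m/s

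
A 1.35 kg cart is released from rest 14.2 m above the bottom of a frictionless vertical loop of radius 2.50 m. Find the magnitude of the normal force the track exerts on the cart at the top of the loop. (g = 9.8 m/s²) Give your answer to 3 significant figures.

Energy from release to top (height 2r): mgh = ½mv_top² + mg(2r)
v_top² = 2g(h − 2r) = 2(9.8)(14.2 − 5.000) = 180.32 m²/s²
At the top, both N and weight point toward the centre: N + mg = mv_top²/r
N = m(v_top²/r − g) = 1.35(180.32/2.50 − 9.8) = 84.14 N

N = 84.1 N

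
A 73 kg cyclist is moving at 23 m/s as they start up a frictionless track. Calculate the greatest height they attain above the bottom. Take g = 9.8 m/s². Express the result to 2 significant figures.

Setting KE at the bottom equal to PE gained: ½mv² = mgh
h = v²/(2g) = 23²/(2 × 9.8) = 26.99 m

h = 27 m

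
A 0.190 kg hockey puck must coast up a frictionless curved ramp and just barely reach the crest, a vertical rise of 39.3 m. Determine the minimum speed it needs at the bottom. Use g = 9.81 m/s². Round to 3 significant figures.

v = 27.8 m/s

At the top it is momentarily at rest, so all KE converts to PE: ½mv² = mgh
v = √(2gh) = √(2 × 9.81 × 39.3) = 27.77 m/s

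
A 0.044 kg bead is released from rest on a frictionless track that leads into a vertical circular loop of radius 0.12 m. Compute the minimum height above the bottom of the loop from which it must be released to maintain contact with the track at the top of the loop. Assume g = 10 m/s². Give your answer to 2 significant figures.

At the top, for minimum speed gravity alone supplies the centripetal force: mg = mv_top²/r ⇒ v_top² = gr = 1.200 m²/s²
Energy conservation from release height h to the top (height 2r): mgh = ½mv_top² + mg(2r)
h = v_top²/(2g) + 2r = r/2 + 2r = 5r/2 = 0.3000 m

h = 0.30 m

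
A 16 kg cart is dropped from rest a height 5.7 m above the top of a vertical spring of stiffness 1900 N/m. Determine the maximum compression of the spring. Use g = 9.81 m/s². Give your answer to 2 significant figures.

Let x be the compression. The total drop is H + x, and the cart is instantaneously at rest at max compression, so energy conservation gives:
mg(H + x) = ½kx²
½(1900)x² − (16)(9.81)x − (16)(9.81)(5.7) = 0
950.0x² − 157.0x − 894.7 = 0
x = [157.0 + √(24636 + 3.3998e+06)]/(2 × 950.0) = 1.057 m

x = 1.1 m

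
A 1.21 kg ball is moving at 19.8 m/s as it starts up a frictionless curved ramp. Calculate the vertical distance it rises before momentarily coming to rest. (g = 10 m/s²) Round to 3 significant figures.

h = 19.6 m

Setting KE at the bottom equal to PE gained: ½mv² = mgh
h = v²/(2g) = 19.8²/(2 × 10) = 19.60 m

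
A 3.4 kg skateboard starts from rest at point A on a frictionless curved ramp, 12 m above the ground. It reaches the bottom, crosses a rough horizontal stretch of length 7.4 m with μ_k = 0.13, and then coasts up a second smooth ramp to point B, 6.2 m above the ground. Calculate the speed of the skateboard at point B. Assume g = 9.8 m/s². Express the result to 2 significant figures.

Energy at A: mgh₁ = (3.4)(9.8)(12) = 399.84 J
Friction loss: W_f = μ_k mg d = 32.05 J
At B: ½mv² + mgh₂ = mgh₁ − W_f
½mv² = 399.84 − 32.05 − 206.58 = 161.20 J
v = √(2 × 161.20/3.4) = 9.738 m/s

v = 9.7 m/s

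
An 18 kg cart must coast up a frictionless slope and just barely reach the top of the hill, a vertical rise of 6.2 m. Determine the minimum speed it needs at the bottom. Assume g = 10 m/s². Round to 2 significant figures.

At the top it is momentarily at rest, so all KE converts to PE: ½mv² = mgh
v = √(2gh) = √(2 × 10 × 6.2) = 11.14 m/s

v = 11 m/s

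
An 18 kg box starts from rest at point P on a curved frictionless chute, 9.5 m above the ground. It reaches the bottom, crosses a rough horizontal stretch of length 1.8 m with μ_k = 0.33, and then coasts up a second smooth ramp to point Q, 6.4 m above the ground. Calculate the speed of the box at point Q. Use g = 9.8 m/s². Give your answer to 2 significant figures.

v = 7.0 m/s

Energy at P: mgh₁ = (18)(9.8)(9.5) = 1675.8 J
Friction loss: W_f = μ_k mg d = 104.8 J
At Q: ½mv² + mgh₂ = mgh₁ − W_f
½mv² = 1675.8 − 104.8 − 1129.0 = 442.06 J
v = √(2 × 442.06/18) = 7.008 m/s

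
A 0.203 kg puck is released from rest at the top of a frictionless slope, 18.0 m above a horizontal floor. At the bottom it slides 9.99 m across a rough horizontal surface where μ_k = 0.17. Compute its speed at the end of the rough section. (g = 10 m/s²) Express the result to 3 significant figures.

v = 18.1 m/s

Energy at the top = energy at the end + work done against friction:
mgh = ½mv² + μ_k m g d
W_f = μ_k mg d = (0.17)(0.203)(10)(9.99) = 3.448 J
½mv² = mgh − W_f = 36.540 − 3.448 = 33.092 J
v = √(2 × 33.092/0.203) = 18.06 m/s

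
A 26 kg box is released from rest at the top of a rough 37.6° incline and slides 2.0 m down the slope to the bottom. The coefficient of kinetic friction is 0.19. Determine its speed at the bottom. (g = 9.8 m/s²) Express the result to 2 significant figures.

Taking the bottom as reference, mgh = ½mv² + μ_k N L with h = L sinθ, N = mg cosθ:
mgh = mgL sinθ = (26)(9.8)(2.0)sin37.6° = 310.93 J
W_f = μ_k mg cosθ · L = (0.19)(26)(9.8)cos37.6°·2.0 = 76.71 J
½mv² = 310.93 − 76.71 = 234.22 J
v = √(2 × 234.22/26) = 4.245 m/s

v = 4.2 m/s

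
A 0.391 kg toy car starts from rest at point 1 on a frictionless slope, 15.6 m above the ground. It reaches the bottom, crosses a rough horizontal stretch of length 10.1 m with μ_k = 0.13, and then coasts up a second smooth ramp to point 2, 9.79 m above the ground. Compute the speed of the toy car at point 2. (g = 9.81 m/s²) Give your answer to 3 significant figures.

Energy at 1: mgh₁ = (0.391)(9.81)(15.6) = 59.837 J
Friction loss: W_f = μ_k mg d = 5.036 J
At 2: ½mv² + mgh₂ = mgh₁ − W_f
½mv² = 59.837 − 5.036 − 37.552 = 17.249 J
v = √(2 × 17.249/0.391) = 9.393 m/s

v = 9.39 m/s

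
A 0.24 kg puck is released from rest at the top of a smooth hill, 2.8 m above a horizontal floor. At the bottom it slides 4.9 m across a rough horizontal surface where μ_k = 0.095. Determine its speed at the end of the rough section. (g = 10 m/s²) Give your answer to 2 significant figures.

Energy at the top = energy at the end + work done against friction:
mgh = ½mv² + μ_k m g d
W_f = μ_k mg d = (0.095)(0.24)(10)(4.9) = 1.117 J
½mv² = mgh − W_f = 6.7200 − 1.117 = 5.6028 J
v = √(2 × 5.6028/0.24) = 6.833 m/s

v = 6.8 m/s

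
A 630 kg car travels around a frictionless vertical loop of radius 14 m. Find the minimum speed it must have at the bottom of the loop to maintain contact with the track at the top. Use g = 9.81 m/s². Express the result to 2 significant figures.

v = 26 m/s

At the top: mg = mv_top²/r ⇒ v_top² = gr = 137.3 m²/s²
Energy from bottom to top (height 2r): ½mv_bot² = ½mv_top² + mg(2r)
v_bot² = gr + 4gr = 5gr = 686.7
v_bot = √(5gr) = 26.20 m/s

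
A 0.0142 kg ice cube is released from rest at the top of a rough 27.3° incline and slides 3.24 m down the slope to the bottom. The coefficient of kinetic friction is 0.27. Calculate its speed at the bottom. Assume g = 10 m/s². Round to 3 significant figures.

v = 3.76 m/s

Energy: mgh = ½mv² + W_f, with h = L sinθ and W_f = μ_k (mg cosθ) L
mgh = mgL sinθ = (0.0142)(10)(3.24)sin27.3° = 0.21102 J
W_f = μ_k mg cosθ · L = (0.27)(0.0142)(10)cos27.3°·3.24 = 0.1104 J
½mv² = 0.21102 − 0.1104 = 0.10063 J
v = √(2 × 0.10063/0.0142) = 3.765 m/s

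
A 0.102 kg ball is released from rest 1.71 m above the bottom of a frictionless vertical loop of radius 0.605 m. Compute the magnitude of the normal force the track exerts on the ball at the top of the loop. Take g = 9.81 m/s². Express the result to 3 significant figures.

N = 0.653 N

Energy from release to top (height 2r): mgh = ½mv_top² + mg(2r)
v_top² = 2g(h − 2r) = 2(9.81)(1.71 − 1.210) = 9.8100 m²/s²
At the top, both N and weight point toward the centre: N + mg = mv_top²/r
N = m(v_top²/r − g) = 0.102(9.8100/0.605 − 9.81) = 0.6533 N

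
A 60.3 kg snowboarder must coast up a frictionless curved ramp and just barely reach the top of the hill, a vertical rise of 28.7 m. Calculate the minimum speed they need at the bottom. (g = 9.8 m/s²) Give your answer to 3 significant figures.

At the top they are momentarily at rest, so all KE converts to PE: ½mv² = mgh
v = √(2gh) = √(2 × 9.8 × 28.7) = 23.72 m/s

v = 23.7 m/s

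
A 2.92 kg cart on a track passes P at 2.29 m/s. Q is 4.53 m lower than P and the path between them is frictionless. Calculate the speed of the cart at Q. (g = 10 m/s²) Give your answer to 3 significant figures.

Energy conservation between the two points: ½mv₀² + mgh = ½mv²
v² = v₀² + 2gh = (2.29)² + 2(10)(4.53) = 95.844
v = √95.844 = 9.790 m/s

v = 9.79 m/s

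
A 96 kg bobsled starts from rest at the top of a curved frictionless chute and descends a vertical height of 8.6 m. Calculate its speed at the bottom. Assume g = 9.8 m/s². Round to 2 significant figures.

Energy conservation between the two points: mgh = ½mv²
v = √(2gh) = √(2 × 9.8 × 8.6) = √168.56 = 12.98 m/s

v = 13 m/s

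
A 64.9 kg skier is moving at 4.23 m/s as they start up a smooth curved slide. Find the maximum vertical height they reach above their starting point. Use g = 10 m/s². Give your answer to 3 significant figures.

Setting KE at the bottom equal to PE gained: ½mv² = mgh
h = v²/(2g) = 4.23²/(2 × 10) = 0.8946 m

h = 0.895 m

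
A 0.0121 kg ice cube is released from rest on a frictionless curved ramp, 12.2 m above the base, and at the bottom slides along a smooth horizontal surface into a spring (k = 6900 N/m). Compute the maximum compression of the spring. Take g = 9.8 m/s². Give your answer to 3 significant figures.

Gravitational PE at the top equals spring PE at max compression: mgh = ½kx²
x = √(2mgh/k) = √(2 × 0.0121 × 9.8 × 12.2 / 6900) = 0.02048 m

x = 0.0205 m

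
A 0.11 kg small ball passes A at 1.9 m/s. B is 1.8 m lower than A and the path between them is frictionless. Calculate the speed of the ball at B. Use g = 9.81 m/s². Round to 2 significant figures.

By conservation of mechanical energy, ½mv₀² + mgh = ½mv²
The mass cancels from both sides.
v² = v₀² + 2gh = (1.9)² + 2(9.81)(1.8) = 38.926
v = √38.926 = 6.239 m/s

v = 6.2 m/s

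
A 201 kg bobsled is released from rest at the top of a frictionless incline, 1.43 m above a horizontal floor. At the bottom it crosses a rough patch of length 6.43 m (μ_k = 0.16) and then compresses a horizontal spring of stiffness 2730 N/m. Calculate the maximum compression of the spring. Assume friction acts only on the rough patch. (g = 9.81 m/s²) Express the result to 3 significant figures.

x = 0.761 m

Initial energy: E₁ = mgh = (201)(9.81)(1.43) = 2819.7 J
Friction removes W_f = μ_k mg d = (0.16)(201)(9.81)(6.43) = 2029 J
Energy reaching the spring: E = 2819.7 − 2029 = 791.09 J
At max compression ½kx² = E ⇒ x = √(2E/k) = √(2 × 791.09/2730) = 0.7613 m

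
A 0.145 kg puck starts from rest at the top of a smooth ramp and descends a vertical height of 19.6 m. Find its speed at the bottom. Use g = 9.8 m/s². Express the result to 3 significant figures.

v = 19.6 m/s

Mechanical energy is conserved (no friction): mgh = ½mv²
v = √(2gh) = √(2 × 9.8 × 19.6) = √384.16 = 19.60 m/s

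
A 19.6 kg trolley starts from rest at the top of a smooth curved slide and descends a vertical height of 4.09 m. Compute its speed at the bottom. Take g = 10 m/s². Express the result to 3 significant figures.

v = 9.04 m/s

Mechanical energy is conserved (no friction): mgh = ½mv²
v = √(2gh) = √(2 × 10 × 4.09) = √81.800 = 9.044 m/s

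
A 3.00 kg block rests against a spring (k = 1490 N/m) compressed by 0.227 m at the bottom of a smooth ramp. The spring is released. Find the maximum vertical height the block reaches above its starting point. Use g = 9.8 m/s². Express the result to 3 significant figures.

h = 1.31 m

Energy conservation from release to the highest point: ½kx² = mgh
h = kx²/(2mg) = (1490)(0.227)²/(2 × 3.00 × 9.8) = 1.306 m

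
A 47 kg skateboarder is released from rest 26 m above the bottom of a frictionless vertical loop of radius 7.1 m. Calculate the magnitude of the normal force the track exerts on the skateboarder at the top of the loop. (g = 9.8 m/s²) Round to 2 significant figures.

Energy from release to top (height 2r): mgh = ½mv_top² + mg(2r)
v_top² = 2g(h − 2r) = 2(9.8)(26 − 14.20) = 231.28 m²/s²
At the top, both N and weight point toward the centre: N + mg = mv_top²/r
N = m(v_top²/r − g) = 47(231.28/7.1 − 9.8) = 1070 N

N = 1100 N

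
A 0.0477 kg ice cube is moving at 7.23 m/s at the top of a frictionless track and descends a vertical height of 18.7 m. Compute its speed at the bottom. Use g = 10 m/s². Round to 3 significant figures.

By conservation of mechanical energy, ½mv₀² + mgh = ½mv²
The mass cancels from both sides.
v² = v₀² + 2gh = (7.23)² + 2(10)(18.7) = 426.27
v = √426.27 = 20.65 m/s

v = 20.6 m/s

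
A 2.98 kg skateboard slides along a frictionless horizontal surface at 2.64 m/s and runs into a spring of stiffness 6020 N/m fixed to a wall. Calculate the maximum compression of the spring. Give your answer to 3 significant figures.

At max compression the skateboard is momentarily at rest: ½mv² = ½kx²
x = v√(m/k) = 2.64 × √(2.98/6020) = 0.05874 m

x = 0.0587 m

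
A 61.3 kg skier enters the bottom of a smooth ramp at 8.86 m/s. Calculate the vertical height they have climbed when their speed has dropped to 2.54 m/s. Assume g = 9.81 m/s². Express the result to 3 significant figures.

Conservation of energy: ½mv₁² = ½mv₂² + mgh
h = (v₁² − v₂²)/(2g) = (8.86² − 2.54²)/(2 × 9.81) = 3.672 m

h = 3.67 m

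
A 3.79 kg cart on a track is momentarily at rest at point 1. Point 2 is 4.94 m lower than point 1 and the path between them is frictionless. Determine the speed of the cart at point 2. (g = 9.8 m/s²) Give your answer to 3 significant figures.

v = 9.84 m/s

Equating total energy at the two states: mgh = ½mv²
The mass cancels from both sides.
v = √(2gh) = √(2 × 9.8 × 4.94) = √96.824 = 9.840 m/s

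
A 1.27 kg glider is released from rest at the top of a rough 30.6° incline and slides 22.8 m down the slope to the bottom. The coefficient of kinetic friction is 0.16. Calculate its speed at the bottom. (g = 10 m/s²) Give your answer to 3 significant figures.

Work–energy: mg(L sinθ) − μ_k(mg cosθ)L = ½mv²
mgh = mgL sinθ = (1.27)(10)(22.8)sin30.6° = 147.40 J
W_f = μ_k mg cosθ · L = (0.16)(1.27)(10)cos30.6°·22.8 = 39.88 J
½mv² = 147.40 − 39.88 = 107.52 J
v = √(2 × 107.52/1.27) = 13.01 m/s

v = 13.0 m/s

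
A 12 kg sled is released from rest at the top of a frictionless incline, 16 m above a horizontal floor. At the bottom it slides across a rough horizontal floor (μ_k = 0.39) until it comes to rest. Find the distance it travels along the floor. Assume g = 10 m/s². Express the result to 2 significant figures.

Applying the work–energy principle:
At rest all PE has been dissipated by friction: mgh = μ_k m g d
d = h/μ_k = 16/0.39 = 41.03 m

d = 41 m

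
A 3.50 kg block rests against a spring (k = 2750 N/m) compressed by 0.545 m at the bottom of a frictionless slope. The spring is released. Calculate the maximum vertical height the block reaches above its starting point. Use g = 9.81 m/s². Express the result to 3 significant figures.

At maximum height the block is at rest, so ½kx² = mgh
h = kx²/(2mg) = (2750)(0.545)²/(2 × 3.50 × 9.81) = 11.89 m

h = 11.9 m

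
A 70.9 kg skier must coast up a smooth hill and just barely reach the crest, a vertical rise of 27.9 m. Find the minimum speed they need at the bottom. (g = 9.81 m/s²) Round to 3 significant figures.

At the top they are momentarily at rest, so all KE converts to PE: ½mv² = mgh
v = √(2gh) = √(2 × 9.81 × 27.9) = 23.40 m/s

v = 23.4 m/s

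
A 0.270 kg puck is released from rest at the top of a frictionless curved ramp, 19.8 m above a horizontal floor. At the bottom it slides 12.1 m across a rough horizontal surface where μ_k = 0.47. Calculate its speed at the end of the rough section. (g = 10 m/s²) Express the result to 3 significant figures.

Energy bookkeeping (friction removes W_f = μ_k N d):
mgh = ½mv² + μ_k m g d
W_f = μ_k mg d = (0.47)(0.270)(10)(12.1) = 15.35 J
½mv² = mgh − W_f = 53.460 − 15.35 = 38.105 J
v = √(2 × 38.105/0.270) = 16.80 m/s

v = 16.8 m/s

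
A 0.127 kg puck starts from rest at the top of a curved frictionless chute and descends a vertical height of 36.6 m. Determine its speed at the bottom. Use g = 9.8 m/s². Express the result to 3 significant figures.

By conservation of mechanical energy, mgh = ½mv²
v = √(2gh) = √(2 × 9.8 × 36.6) = √717.36 = 26.78 m/s

v = 26.8 m/s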